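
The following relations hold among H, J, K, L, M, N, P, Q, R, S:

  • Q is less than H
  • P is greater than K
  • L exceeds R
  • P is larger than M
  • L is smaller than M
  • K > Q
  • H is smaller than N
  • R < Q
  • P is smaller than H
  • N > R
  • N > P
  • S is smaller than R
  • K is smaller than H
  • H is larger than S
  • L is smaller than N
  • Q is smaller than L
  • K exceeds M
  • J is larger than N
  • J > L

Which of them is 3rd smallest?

Q

Piecing the relations together gives one ordering: S < R < Q < L < M < K < P < H < N < J.
The 3rd smallest is Q.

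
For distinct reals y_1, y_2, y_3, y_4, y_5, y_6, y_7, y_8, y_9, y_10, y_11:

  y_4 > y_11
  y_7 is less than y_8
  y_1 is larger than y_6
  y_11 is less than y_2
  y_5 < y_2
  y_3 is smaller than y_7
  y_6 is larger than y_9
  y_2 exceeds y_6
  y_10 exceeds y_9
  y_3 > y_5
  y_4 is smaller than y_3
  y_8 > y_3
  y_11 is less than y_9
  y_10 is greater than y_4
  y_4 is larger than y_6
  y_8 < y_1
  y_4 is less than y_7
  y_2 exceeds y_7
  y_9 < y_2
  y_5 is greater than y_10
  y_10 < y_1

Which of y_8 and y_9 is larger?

Chaining the given relations: y_9 < y_6 < y_4 < y_10 < y_5 < y_3 < y_7 < y_8.
So y_9 < y_8; y_8 is the larger of the two.

y_8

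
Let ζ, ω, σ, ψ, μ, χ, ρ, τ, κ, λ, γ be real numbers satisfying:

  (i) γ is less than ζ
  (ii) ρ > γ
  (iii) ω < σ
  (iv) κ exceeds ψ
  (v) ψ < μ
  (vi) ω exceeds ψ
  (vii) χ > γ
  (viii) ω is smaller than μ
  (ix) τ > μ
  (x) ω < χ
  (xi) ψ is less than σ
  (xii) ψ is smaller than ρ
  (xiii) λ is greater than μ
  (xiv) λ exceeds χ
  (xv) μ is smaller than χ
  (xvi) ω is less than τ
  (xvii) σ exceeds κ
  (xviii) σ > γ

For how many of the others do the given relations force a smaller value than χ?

4

From χ the given relations immediately reach γ, ω, μ.
From those, ψ — 4 in total.
No other element is forced below χ by the given relations, so the count is 4.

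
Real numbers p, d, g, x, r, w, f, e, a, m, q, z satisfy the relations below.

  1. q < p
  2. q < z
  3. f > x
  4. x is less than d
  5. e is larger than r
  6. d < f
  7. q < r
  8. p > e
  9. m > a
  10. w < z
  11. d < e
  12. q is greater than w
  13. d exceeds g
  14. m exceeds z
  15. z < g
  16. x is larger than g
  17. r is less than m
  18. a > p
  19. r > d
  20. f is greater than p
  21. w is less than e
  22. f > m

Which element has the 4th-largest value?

Piecing the relations together gives one ordering: w < q < z < g < x < d < r < e < p < a < m < f.
The 4th largest is p.

p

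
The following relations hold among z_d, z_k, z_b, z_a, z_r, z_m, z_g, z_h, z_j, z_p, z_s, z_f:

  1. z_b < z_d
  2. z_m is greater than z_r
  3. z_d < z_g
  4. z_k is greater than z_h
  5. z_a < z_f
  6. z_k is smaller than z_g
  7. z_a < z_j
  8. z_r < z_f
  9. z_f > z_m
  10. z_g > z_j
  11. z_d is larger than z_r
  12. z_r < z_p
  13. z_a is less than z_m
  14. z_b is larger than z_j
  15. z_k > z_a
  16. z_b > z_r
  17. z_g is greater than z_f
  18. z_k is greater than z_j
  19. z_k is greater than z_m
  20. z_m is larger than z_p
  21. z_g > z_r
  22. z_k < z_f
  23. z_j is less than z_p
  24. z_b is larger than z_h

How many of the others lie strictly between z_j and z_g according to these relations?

The relations place z_j below z_g. An element lies strictly between them when it is forced above z_j and also forced below z_g.
Above z_j: {z_p, z_b, z_m, z_d, z_k, z_f}. Below z_g: {z_a, z_h, z_r, z_p, z_b, z_m, z_d, z_k, z_f}.
Intersection: {z_p, z_b, z_m, z_d, z_k, z_f} — 6.

6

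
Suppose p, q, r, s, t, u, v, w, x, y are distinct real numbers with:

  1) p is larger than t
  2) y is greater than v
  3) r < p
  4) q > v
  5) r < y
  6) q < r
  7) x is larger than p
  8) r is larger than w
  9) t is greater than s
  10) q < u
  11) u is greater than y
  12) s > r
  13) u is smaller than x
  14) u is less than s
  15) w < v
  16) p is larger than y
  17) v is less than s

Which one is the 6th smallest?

u

The consecutive relations fix a unique order: w < v < q < r < y < u < s < t < p < x.
The 6th smallest is u.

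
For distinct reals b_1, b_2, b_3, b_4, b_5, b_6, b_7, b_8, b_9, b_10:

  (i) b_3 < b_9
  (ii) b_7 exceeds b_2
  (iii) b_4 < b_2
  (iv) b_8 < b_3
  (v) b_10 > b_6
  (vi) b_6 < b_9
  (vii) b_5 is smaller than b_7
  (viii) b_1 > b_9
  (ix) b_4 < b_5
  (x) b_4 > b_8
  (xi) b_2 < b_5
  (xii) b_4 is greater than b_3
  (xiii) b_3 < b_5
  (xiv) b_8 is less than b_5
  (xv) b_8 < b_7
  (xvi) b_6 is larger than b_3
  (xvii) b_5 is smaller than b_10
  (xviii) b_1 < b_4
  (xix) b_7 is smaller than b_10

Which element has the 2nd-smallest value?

Piecing the relations together gives one ordering: b_8 < b_3 < b_6 < b_9 < b_1 < b_4 < b_2 < b_5 < b_7 < b_10.
Counting 2 from the smallest end gives b_3.

b_3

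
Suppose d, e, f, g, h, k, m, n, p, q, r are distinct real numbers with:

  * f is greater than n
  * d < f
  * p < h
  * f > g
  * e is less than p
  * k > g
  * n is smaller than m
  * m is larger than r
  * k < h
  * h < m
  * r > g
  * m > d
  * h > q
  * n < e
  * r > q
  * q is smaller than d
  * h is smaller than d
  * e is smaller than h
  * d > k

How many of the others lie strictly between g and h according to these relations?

Chaining upward from g reaches: k, d, f, r, m.
Chaining downward from h reaches: n, k, q, e, p.
Strictly between g and h are those in both lists: k — 1 element.

1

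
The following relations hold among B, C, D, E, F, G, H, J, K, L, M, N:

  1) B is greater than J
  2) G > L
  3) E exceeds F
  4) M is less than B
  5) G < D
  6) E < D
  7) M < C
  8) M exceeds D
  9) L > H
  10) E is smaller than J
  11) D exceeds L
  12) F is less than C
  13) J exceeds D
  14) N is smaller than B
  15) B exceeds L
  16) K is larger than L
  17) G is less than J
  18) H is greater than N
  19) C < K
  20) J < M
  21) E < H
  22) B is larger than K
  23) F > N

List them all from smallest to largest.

N < F < E < H < L < G < D < J < M < C < K < B

Nothing is placed below N, so it is least; from there N < F; F < E; E < H; H < L; L < G; G < D; D < J; J < M; M < C; C < K; K < B, each given directly.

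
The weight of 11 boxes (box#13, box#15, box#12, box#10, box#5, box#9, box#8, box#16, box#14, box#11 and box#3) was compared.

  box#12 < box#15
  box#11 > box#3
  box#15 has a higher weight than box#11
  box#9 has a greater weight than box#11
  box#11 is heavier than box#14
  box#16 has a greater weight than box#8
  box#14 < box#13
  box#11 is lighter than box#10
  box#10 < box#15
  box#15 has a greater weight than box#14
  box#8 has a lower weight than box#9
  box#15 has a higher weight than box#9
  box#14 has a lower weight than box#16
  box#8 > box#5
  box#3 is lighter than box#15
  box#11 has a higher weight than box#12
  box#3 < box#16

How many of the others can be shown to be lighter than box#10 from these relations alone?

From box#10 the given relations immediately reach box#11.
From those, box#3, box#12, box#14 — 4 in total.
No other element is forced below box#10 by the given relations, so the count is 4.

4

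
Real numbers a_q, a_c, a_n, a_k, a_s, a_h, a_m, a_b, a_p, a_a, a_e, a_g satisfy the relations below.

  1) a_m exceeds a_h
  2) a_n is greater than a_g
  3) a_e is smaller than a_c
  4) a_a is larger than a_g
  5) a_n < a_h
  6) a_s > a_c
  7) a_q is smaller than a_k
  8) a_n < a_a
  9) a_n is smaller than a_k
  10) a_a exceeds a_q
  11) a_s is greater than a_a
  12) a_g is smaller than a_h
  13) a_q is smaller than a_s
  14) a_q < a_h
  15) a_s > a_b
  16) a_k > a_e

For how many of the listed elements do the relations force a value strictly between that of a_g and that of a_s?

2

Chaining upward from a_g reaches: a_n, a_a, a_k, a_h, a_m.
Chaining downward from a_s reaches: a_e, a_q, a_n, a_c, a_a, a_b.
Strictly between a_g and a_s are those in both lists: a_n, a_a — 2 elements.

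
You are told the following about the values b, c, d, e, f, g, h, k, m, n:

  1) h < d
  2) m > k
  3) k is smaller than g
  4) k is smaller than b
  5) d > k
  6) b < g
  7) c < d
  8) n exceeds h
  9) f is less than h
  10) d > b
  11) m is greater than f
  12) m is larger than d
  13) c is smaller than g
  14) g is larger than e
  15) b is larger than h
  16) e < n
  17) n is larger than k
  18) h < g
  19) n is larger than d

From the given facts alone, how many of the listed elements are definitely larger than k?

5

Directly above k: b, g, d, m, n.
Nothing else is reachable above k; 5 in all.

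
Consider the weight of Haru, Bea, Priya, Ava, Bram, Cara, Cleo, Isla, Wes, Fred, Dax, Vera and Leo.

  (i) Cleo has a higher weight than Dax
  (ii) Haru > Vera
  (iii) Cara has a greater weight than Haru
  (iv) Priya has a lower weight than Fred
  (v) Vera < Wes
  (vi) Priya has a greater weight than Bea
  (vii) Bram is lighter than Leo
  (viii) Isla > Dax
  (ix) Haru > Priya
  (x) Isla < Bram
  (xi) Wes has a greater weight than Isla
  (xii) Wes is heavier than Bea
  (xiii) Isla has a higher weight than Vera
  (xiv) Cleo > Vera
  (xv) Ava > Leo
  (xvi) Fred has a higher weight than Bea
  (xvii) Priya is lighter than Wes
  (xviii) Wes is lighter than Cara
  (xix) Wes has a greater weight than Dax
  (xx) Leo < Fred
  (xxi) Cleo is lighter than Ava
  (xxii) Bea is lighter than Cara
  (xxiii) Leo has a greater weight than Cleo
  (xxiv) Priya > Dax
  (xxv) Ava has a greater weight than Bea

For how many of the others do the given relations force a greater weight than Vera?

Directly above Vera: Isla, Cleo, Wes, Haru.
One step further: Bram, Cara, Leo, Ava (8 so far).
One step further: Fred (9 so far).
No other element is forced above Vera by the given relations, so the count is 9.

9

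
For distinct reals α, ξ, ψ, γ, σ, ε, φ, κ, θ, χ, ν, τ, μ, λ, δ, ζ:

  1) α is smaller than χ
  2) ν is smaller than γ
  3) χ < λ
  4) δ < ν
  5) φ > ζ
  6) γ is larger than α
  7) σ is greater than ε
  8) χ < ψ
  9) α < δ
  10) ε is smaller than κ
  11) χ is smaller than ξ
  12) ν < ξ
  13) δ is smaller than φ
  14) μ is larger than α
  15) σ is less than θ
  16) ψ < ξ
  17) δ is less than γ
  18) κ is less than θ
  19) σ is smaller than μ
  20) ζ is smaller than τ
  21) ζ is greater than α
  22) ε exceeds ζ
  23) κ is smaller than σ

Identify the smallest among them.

Chaining upward from α: directly above it, χ, δ, ζ, γ, μ; then λ, ν, ψ, ε, ξ, φ, τ; then κ, σ; then θ.
That covers every other element, and nothing is given below α, so α is the smallest.

α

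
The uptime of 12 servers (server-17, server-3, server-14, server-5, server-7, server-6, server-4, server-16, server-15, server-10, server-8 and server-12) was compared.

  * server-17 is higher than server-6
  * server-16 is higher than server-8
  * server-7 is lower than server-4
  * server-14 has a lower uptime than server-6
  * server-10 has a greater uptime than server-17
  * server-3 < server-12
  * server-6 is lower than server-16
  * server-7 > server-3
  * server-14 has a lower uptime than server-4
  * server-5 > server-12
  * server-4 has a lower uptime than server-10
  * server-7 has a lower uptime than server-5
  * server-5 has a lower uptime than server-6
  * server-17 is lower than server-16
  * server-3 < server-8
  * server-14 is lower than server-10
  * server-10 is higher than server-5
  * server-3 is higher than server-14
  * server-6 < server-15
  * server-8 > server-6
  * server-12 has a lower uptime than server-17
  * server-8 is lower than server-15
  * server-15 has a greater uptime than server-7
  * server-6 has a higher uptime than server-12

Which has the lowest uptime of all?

server-14

server-3 is not least since server-14 < server-3; server-7 is not least since server-3 < server-7; server-12 is not least since server-3 < server-12; server-5 is not least since server-12 < server-5; server-6 is not least since server-14 < server-6; server-8 is not least since server-3 < server-8; server-4 is not least since server-14 < server-4; server-17 is not least since server-12 < server-17; server-10 is not least since server-5 < server-10; server-16 is not least since server-6 < server-16; server-15 is not least since server-7 < server-15.
Only server-14 has nothing below it, so server-14 is the lowest uptime.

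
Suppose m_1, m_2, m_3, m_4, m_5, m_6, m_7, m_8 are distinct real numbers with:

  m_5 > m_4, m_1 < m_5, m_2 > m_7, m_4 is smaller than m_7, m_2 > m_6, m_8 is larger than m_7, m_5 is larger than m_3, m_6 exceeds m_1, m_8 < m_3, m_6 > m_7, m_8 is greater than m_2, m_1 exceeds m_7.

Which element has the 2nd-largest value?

m_3

Chaining the given pairs: m_4 < m_7 < m_1 < m_6 < m_2 < m_8 < m_3 < m_5.
Counting 2 from the largest end gives m_3.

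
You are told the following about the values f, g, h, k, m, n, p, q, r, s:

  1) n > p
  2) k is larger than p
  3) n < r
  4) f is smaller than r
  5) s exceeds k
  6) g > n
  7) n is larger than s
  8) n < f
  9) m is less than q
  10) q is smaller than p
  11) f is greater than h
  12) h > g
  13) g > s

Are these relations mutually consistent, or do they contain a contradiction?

Every relation is compatible with m < q < p < k < s < n < g < h < f < r; the set is consistent.

consistent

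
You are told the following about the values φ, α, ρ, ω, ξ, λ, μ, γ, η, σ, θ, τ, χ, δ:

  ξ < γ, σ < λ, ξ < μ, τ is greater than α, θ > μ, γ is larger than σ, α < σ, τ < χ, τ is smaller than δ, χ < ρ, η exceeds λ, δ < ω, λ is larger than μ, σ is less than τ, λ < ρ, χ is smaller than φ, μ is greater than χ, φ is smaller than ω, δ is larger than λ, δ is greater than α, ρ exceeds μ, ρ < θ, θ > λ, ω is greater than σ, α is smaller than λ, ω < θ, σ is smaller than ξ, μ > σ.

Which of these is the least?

α

σ is not least since α < σ; τ is not least since α < τ; ξ is not least since σ < ξ; χ is not least since τ < χ; μ is not least since χ < μ; γ is not least since σ < γ; λ is not least since μ < λ; δ is not least since α < δ; ρ is not least since χ < ρ; φ is not least since χ < φ; ω is not least since δ < ω; θ is not least since μ < θ; η is not least since λ < η.
Only α has nothing below it, so α is the least.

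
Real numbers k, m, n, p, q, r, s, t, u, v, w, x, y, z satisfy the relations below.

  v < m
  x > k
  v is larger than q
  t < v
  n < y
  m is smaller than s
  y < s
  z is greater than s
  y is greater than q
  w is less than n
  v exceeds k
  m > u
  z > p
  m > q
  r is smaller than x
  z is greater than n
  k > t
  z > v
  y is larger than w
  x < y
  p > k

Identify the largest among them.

t is not greatest since t < v; k is not greatest since k < p; r is not greatest since r < x; w is not greatest since w < n; x is not greatest since x < y; q is not greatest since q < y; u is not greatest since u < m; n is not greatest since n < y; v is not greatest since v < m; p is not greatest since p < z; y is not greatest since y < s; m is not greatest since m < s; s is not greatest since s < z.
Only z has nothing above it, so z is the largest.

z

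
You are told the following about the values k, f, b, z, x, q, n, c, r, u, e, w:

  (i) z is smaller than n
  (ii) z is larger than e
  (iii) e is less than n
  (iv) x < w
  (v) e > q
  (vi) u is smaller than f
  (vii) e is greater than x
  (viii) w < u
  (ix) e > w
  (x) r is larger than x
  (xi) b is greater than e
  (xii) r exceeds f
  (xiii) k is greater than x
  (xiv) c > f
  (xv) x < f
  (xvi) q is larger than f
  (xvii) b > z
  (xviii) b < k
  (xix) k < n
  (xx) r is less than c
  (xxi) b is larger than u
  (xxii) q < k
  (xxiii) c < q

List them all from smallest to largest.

x < w < u < f < r < c < q < e < z < b < k < n

The consecutive links are each given: x < w; w < u; u < f; f < r; r < c; c < q; q < e; e < z; z < b; b < k; k < n.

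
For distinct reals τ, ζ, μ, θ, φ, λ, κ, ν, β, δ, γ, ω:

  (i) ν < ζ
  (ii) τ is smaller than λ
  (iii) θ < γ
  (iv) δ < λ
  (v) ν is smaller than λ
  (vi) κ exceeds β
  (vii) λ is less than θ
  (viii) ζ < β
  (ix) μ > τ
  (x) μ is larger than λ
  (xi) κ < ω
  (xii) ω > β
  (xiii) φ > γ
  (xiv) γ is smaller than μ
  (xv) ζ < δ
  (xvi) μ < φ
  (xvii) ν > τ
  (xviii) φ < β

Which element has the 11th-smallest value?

κ

Chaining the given pairs: τ < ν < ζ < δ < λ < θ < γ < μ < φ < β < κ < ω.
The 11th smallest is κ.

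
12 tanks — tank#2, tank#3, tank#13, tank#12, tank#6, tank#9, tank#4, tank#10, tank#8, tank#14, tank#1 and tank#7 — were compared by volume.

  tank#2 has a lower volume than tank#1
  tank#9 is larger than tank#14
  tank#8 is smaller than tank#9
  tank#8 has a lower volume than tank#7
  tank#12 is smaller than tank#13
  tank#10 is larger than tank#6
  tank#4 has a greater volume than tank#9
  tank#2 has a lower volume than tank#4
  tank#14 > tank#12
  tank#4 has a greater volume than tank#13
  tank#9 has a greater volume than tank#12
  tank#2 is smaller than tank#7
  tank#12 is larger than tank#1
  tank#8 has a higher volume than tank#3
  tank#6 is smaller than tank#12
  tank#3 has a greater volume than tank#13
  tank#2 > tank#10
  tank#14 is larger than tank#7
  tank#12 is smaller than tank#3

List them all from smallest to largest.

tank#6 < tank#10 < tank#2 < tank#1 < tank#12 < tank#13 < tank#3 < tank#8 < tank#7 < tank#14 < tank#9 < tank#4

The consecutive links are each given: tank#6 < tank#10; tank#10 < tank#2; tank#2 < tank#1; tank#1 < tank#12; tank#12 < tank#13; tank#13 < tank#3; tank#3 < tank#8; tank#8 < tank#7; tank#7 < tank#14; tank#14 < tank#9; tank#9 < tank#4.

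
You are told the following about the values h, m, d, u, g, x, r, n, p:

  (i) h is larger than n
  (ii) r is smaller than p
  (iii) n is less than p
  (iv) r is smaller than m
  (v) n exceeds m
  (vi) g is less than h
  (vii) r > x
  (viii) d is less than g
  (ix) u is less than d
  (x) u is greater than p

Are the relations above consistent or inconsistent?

consistent

The single ordering x < r < m < n < p < u < d < g < h satisfies every listed relation, so no contradiction arises.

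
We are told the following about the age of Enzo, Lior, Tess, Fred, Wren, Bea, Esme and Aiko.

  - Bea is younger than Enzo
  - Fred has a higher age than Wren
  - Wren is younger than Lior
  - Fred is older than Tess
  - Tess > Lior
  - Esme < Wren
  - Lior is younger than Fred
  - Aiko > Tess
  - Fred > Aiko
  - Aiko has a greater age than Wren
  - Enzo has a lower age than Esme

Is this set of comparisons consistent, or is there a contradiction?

The single ordering Bea < Enzo < Esme < Wren < Lior < Tess < Aiko < Fred satisfies every listed relation, so no contradiction arises.

consistent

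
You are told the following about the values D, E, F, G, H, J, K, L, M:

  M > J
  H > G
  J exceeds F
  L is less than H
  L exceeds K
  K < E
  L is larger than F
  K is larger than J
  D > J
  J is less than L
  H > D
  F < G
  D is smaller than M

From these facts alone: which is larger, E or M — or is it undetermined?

Following every chain through M: below M we get F, J, D.
E is not reached, and no chain runs the other way from E to M.
So the given relations leave the order of M and E undetermined.

undetermined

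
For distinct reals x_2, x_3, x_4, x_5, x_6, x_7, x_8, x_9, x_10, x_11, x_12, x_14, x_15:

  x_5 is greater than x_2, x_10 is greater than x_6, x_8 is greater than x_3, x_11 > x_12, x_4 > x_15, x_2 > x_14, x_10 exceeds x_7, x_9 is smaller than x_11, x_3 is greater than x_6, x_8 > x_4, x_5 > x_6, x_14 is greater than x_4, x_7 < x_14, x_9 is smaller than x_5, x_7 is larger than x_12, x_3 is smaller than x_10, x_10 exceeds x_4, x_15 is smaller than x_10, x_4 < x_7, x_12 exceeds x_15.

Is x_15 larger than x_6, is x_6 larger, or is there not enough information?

Following every chain through x_15: above x_15 we get x_12, x_4, x_11, x_7, x_14, x_10, x_2, x_8, x_5.
x_6 is not reached, and no chain runs the other way from x_6 to x_15.
So the given relations leave the order of x_15 and x_6 undetermined.

undetermined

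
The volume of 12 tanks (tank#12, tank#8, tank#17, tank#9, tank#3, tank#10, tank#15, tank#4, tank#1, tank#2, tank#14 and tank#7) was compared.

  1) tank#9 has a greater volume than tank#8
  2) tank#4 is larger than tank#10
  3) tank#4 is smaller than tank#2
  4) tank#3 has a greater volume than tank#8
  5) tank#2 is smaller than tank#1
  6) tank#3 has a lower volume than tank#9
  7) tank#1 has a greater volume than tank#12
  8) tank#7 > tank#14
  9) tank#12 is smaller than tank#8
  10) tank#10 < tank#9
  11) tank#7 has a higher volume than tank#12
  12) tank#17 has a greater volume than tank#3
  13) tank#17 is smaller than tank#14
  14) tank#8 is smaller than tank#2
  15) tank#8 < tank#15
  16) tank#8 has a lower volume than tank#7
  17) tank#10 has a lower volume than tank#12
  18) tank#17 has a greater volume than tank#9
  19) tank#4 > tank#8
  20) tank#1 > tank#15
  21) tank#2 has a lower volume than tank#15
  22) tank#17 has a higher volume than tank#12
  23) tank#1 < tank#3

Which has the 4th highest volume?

The consecutive relations fix a unique order: tank#10 < tank#12 < tank#8 < tank#4 < tank#2 < tank#15 < tank#1 < tank#3 < tank#9 < tank#17 < tank#14 < tank#7.
Counting 4 from the largest end gives tank#9.

tank#9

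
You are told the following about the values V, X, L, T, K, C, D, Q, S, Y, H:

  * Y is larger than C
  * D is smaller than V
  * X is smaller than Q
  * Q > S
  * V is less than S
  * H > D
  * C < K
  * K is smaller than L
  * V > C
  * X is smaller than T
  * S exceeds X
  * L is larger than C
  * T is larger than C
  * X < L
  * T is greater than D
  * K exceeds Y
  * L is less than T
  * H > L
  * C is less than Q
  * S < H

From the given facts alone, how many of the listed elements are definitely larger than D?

5

From D the given relations immediately reach V, T, H.
From those, S — 4 in total.
From those, Q — 5 in total.
Nothing else is reachable above D; 5 in all.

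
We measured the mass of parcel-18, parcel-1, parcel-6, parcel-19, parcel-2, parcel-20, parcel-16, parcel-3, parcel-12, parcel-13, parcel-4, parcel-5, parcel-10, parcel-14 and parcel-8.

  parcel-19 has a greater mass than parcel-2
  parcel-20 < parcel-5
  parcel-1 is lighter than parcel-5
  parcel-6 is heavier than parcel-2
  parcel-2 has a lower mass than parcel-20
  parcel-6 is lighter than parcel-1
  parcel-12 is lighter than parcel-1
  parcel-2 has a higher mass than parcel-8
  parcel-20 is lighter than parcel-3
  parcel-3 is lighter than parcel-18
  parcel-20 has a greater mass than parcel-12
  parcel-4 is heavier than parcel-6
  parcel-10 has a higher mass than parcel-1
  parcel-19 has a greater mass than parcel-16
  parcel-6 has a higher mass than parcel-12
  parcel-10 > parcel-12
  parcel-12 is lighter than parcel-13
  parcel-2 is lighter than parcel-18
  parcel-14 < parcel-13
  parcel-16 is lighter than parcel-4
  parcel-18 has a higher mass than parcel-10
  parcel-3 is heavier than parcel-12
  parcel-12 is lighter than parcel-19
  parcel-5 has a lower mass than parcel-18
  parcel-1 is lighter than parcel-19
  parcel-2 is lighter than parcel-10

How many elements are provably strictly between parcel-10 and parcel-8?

3

The relations place parcel-8 below parcel-10. An element lies strictly between them when it is forced above parcel-8 and also forced below parcel-10.
Above parcel-8: {parcel-2, parcel-6, parcel-1, parcel-20, parcel-3, parcel-19, parcel-5, parcel-18, parcel-4}. Below parcel-10: {parcel-12, parcel-2, parcel-6, parcel-1}.
Intersection: {parcel-2, parcel-6, parcel-1} — 3.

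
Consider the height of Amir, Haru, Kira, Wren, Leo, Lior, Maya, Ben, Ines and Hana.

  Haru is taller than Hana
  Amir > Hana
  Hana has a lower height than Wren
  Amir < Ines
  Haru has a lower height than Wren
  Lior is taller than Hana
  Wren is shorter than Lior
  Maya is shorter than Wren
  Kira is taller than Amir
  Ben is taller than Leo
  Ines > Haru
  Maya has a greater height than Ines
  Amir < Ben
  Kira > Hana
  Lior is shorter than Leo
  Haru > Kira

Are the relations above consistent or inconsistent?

Every relation is compatible with Hana < Amir < Kira < Haru < Ines < Maya < Wren < Lior < Leo < Ben; the set is consistent.

consistent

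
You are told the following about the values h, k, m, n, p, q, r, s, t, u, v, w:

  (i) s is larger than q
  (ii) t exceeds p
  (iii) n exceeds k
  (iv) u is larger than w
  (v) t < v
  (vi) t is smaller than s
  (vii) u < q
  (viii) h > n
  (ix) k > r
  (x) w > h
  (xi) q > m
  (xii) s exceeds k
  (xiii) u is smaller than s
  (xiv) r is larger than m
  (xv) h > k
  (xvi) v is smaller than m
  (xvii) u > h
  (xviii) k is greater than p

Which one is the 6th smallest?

Chaining the given pairs: p < t < v < m < r < k < n < h < w < u < q < s.
Counting 6 from the smallest end gives k.

k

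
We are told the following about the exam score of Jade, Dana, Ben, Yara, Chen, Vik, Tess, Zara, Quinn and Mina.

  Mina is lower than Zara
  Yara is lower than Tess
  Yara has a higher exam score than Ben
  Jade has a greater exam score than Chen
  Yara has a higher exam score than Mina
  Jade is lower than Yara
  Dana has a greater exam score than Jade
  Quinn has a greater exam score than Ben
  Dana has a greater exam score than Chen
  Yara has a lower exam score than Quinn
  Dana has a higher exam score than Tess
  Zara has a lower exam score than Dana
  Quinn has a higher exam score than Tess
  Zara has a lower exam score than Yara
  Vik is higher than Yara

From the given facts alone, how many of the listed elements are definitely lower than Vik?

From Vik the given relations immediately reach Yara.
From those, Ben, Mina, Zara, Jade — 5 in total.
From those, Chen — 6 in total.
No other element is forced below Vik by the given relations, so the count is 6.

6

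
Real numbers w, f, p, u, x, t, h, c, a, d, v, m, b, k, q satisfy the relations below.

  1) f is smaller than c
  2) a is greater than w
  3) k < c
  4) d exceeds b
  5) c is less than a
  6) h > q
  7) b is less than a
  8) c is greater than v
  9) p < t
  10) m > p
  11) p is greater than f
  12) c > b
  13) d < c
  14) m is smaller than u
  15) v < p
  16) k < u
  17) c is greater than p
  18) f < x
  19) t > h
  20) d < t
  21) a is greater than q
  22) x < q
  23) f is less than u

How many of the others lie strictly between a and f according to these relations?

Chaining upward from f reaches: x, q, p, m, h, c, t, u.
Chaining downward from a reaches: w, b, d, k, v, x, q, p, c.
Strictly between f and a are those in both lists: x, q, p, c — 4 elements.

4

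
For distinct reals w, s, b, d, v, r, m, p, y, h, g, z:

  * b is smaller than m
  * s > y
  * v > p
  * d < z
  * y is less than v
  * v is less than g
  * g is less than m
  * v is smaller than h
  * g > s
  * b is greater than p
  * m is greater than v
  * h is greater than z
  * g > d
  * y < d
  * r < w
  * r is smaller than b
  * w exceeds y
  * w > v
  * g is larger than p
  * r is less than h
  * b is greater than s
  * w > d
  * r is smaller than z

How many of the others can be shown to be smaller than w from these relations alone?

5

The elements the relations force below w are y, d, r, p, v — no chain reaches any other.
That is 5.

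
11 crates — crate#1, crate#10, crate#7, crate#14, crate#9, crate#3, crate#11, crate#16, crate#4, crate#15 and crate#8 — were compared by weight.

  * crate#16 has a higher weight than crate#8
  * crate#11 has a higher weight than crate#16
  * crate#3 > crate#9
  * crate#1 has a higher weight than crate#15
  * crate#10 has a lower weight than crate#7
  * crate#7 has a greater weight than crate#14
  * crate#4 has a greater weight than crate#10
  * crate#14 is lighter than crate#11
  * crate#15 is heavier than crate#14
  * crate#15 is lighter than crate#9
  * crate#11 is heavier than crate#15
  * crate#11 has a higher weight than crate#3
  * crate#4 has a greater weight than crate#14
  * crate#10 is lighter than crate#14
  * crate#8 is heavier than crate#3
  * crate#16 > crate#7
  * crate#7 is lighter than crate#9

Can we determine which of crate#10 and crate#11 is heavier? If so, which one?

crate#11

crate#10 < crate#14 and crate#14 < crate#7 give crate#10 < crate#7.
Then crate#7 < crate#9 extends the chain to crate#9.
Then crate#9 < crate#3 extends the chain to crate#3.
Then crate#3 < crate#8 extends the chain to crate#8.
With crate#8 < crate#16: crate#10 < crate#14 < crate#7 < crate#9 < crate#3 < crate#8 < crate#16.
With crate#16 < crate#11: crate#10 < crate#14 < crate#7 < crate#9 < crate#3 < crate#8 < crate#16 < crate#11.
So crate#11 is heavier.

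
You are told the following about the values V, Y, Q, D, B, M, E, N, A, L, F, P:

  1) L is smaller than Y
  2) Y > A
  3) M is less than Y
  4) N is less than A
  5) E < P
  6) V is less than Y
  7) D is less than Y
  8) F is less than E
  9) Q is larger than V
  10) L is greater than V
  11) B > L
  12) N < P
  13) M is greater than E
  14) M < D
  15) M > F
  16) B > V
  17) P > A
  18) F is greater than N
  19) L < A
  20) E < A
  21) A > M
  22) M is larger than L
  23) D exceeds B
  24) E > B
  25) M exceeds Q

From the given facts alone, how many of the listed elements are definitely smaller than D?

From D the given relations immediately reach B, M.
From those, V, F, L, Q, E — 7 in total.
From those, N — 8 in total.
Nothing else is reachable below D; 8 in all.

8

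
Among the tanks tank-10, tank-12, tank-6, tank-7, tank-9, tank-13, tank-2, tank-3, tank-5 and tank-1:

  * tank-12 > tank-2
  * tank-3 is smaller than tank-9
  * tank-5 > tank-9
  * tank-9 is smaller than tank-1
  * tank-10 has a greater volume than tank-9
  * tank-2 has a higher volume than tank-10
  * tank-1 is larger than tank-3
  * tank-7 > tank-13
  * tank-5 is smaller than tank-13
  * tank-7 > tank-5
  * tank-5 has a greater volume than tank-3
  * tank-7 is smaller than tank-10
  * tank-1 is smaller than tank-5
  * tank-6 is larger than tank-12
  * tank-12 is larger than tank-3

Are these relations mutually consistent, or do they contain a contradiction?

consistent

The single ordering tank-3 < tank-9 < tank-1 < tank-5 < tank-13 < tank-7 < tank-10 < tank-2 < tank-12 < tank-6 satisfies every listed relation, so no contradiction arises.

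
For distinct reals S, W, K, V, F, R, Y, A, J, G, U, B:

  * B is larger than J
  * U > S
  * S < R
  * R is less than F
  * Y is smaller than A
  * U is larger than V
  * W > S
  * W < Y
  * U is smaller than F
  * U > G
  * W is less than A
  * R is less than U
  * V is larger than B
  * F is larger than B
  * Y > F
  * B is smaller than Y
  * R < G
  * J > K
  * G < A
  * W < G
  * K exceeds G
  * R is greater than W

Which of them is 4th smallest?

The consecutive relations fix a unique order: S < W < R < G < K < J < B < V < U < F < Y < A.
Counting 4 from the smallest end gives G.

G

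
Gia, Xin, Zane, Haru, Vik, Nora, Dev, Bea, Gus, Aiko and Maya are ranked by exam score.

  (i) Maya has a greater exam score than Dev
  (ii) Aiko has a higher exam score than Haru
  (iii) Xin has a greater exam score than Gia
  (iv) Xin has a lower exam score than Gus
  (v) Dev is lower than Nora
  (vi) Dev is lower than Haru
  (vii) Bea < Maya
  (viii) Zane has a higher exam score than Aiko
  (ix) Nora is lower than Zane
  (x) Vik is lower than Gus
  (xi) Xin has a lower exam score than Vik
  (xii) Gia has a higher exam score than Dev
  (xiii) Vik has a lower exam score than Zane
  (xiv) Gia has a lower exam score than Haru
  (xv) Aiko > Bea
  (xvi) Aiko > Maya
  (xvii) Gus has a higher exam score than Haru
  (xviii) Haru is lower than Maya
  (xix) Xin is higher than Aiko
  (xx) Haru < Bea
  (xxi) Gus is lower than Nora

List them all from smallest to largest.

Nothing is placed below Dev, so it is least; from there Dev < Gia; Gia < Haru; Haru < Bea; Bea < Maya; Maya < Aiko; Aiko < Xin; Xin < Vik; Vik < Gus; Gus < Nora; Nora < Zane, each given directly.

Dev < Gia < Haru < Bea < Maya < Aiko < Xin < Vik < Gus < Nora < Zane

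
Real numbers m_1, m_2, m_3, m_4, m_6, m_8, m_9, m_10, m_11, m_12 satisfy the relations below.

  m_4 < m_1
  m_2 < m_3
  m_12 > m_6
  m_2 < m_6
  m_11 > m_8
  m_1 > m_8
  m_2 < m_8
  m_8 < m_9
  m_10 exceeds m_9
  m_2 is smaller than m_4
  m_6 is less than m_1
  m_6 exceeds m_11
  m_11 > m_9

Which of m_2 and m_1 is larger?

m_1

m_2 < m_8 < m_9 < m_11 < m_6 < m_1, by transitivity through m_8, m_9, m_11, m_6.
So m_2 < m_1; m_1 is the larger of the two.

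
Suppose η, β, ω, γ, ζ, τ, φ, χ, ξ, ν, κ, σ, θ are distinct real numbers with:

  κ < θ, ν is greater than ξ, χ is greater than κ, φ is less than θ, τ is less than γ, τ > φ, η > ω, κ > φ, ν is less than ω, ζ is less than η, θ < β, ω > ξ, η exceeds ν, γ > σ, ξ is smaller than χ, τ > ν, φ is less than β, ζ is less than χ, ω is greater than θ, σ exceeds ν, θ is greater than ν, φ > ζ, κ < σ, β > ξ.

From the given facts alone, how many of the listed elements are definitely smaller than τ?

From τ the given relations immediately reach ν, φ.
From those, ζ, ξ — 4 in total.
Nothing else is reachable below τ; 4 in all.

4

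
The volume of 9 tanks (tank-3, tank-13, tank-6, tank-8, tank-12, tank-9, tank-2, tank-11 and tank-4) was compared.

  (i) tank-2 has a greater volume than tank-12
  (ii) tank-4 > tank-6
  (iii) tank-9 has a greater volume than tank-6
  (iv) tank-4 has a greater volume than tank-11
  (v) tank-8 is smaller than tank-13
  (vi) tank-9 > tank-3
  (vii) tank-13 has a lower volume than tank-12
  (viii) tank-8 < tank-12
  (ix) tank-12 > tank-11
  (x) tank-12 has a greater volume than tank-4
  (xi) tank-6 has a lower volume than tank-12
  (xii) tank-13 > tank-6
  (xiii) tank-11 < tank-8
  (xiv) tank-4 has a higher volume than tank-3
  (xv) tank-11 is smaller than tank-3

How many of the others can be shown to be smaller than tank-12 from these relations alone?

Directly below tank-12: tank-11, tank-8, tank-6, tank-4, tank-13.
One step further: tank-3 (6 so far).
No other element is forced below tank-12 by the given relations, so the count is 6.

6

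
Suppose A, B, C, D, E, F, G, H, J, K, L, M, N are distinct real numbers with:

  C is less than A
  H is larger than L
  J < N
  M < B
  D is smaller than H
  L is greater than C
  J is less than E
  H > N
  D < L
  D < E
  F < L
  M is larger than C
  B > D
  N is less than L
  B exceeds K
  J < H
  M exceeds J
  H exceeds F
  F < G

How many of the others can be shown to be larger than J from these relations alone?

From J the given relations immediately reach M, N, E, H.
From those, L, B — 6 in total.
Nothing else is reachable above J; 6 in all.

6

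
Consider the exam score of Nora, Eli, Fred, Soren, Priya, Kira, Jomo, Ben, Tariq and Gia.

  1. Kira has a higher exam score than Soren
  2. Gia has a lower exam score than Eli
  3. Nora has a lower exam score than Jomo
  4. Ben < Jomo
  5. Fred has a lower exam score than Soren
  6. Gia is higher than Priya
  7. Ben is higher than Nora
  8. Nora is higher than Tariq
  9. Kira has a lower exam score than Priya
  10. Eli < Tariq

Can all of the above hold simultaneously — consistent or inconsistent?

Every relation is compatible with Fred < Soren < Kira < Priya < Gia < Eli < Tariq < Nora < Ben < Jomo; the set is consistent.

consistent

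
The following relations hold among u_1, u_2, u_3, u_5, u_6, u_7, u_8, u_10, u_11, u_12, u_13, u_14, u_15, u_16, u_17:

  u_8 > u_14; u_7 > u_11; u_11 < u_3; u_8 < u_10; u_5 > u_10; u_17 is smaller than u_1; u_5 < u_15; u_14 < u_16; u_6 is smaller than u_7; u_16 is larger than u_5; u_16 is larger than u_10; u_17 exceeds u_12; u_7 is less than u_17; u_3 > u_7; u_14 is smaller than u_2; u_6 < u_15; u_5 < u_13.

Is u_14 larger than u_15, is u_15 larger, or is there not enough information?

Following the relations from u_14: u_14 < u_8 < u_10 < u_5 < u_15.
So u_15 is larger.

u_15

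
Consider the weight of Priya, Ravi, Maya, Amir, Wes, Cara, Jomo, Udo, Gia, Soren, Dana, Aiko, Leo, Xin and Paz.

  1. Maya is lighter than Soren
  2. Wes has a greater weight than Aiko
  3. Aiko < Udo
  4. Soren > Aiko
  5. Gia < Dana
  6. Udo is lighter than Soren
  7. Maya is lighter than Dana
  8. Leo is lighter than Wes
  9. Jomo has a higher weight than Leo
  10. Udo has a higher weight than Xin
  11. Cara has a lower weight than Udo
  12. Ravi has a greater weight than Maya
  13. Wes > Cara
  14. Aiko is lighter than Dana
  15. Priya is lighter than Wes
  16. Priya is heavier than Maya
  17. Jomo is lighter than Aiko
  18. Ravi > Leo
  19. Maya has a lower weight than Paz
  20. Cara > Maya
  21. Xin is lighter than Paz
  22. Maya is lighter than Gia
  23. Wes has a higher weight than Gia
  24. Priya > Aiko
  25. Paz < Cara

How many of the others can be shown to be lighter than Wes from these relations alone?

From Wes the given relations immediately reach Gia, Cara, Leo, Aiko, Priya.
From those, Maya, Paz, Jomo — 8 in total.
From those, Xin — 9 in total.
Nothing else is reachable below Wes; 9 in all.

9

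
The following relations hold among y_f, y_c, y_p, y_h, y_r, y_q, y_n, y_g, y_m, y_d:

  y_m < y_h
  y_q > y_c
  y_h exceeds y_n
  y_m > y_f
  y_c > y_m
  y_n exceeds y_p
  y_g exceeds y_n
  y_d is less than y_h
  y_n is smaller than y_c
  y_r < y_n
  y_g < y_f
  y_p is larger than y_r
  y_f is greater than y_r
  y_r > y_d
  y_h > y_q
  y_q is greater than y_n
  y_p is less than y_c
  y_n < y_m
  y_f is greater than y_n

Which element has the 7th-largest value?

y_n

The consecutive relations fix a unique order: y_d < y_r < y_p < y_n < y_g < y_f < y_m < y_c < y_q < y_h.
Counting 7 from the largest end gives y_n.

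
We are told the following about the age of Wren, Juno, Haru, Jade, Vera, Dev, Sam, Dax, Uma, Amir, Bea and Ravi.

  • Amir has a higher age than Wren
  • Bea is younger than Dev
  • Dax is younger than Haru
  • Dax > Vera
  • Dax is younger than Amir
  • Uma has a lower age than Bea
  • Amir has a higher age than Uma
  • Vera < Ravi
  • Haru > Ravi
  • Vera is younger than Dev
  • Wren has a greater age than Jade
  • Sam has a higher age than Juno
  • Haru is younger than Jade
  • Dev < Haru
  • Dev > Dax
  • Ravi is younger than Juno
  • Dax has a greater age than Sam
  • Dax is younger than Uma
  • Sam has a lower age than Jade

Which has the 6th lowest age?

The consecutive relations fix a unique order: Vera < Ravi < Juno < Sam < Dax < Uma < Bea < Dev < Haru < Jade < Wren < Amir.
Counting 6 from the smallest end gives Uma.

Uma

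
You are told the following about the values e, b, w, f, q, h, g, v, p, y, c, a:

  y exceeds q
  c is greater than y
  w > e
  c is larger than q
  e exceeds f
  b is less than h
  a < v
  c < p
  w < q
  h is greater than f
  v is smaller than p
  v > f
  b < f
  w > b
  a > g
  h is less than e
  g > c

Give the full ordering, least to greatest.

Nothing is placed below b, so it is least; from there b < f; f < h; h < e; e < w; w < q; q < y; y < c; c < g; g < a; a < v; v < p, each given directly.

b < f < h < e < w < q < y < c < g < a < v < p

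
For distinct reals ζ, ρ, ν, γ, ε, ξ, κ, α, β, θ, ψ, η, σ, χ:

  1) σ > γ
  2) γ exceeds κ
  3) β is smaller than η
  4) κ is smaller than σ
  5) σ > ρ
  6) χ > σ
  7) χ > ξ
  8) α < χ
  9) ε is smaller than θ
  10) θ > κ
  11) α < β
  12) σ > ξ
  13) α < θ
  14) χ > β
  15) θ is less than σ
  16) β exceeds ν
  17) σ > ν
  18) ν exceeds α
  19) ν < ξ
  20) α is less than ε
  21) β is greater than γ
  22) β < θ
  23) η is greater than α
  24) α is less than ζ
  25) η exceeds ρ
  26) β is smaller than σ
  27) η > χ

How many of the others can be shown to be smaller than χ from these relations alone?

10

The elements the relations force below χ are α, ν, κ, ρ, ε, γ, β, θ, ξ, σ — no chain reaches any other.
That is 10.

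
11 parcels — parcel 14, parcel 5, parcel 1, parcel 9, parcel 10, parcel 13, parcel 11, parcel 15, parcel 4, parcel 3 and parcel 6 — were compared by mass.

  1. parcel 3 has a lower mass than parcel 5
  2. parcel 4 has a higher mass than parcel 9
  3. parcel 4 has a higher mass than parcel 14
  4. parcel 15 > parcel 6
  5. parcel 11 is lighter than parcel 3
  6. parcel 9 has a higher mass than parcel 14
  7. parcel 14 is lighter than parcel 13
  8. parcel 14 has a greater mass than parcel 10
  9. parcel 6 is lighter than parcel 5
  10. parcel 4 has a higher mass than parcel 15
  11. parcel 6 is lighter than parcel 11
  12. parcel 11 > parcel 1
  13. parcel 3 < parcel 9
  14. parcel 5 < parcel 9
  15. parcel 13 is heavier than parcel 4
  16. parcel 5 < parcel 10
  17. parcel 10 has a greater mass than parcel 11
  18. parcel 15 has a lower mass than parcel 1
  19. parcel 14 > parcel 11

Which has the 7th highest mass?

parcel 3

The consecutive relations fix a unique order: parcel 6 < parcel 15 < parcel 1 < parcel 11 < parcel 3 < parcel 5 < parcel 10 < parcel 14 < parcel 9 < parcel 4 < parcel 13.
Counting 7 from the largest end gives parcel 3.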